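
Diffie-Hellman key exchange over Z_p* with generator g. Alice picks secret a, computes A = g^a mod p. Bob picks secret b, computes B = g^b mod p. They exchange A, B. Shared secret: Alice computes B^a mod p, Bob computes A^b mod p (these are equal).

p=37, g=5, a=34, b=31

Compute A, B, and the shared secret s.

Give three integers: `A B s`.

A = 5^34 mod 37  (bits of 34 = 100010)
  bit 0 = 1: r = r^2 * 5 mod 37 = 1^2 * 5 = 1*5 = 5
  bit 1 = 0: r = r^2 mod 37 = 5^2 = 25
  bit 2 = 0: r = r^2 mod 37 = 25^2 = 33
  bit 3 = 0: r = r^2 mod 37 = 33^2 = 16
  bit 4 = 1: r = r^2 * 5 mod 37 = 16^2 * 5 = 34*5 = 22
  bit 5 = 0: r = r^2 mod 37 = 22^2 = 3
  -> A = 3
B = 5^31 mod 37  (bits of 31 = 11111)
  bit 0 = 1: r = r^2 * 5 mod 37 = 1^2 * 5 = 1*5 = 5
  bit 1 = 1: r = r^2 * 5 mod 37 = 5^2 * 5 = 25*5 = 14
  bit 2 = 1: r = r^2 * 5 mod 37 = 14^2 * 5 = 11*5 = 18
  bit 3 = 1: r = r^2 * 5 mod 37 = 18^2 * 5 = 28*5 = 29
  bit 4 = 1: r = r^2 * 5 mod 37 = 29^2 * 5 = 27*5 = 24
  -> B = 24
s = B^a = 24^34 mod 37  (bits of 34 = 100010)
  bit 0 = 1: r = r^2 * 24 mod 37 = 1^2 * 24 = 1*24 = 24
  bit 1 = 0: r = r^2 mod 37 = 24^2 = 21
  bit 2 = 0: r = r^2 mod 37 = 21^2 = 34
  bit 3 = 0: r = r^2 mod 37 = 34^2 = 9
  bit 4 = 1: r = r^2 * 24 mod 37 = 9^2 * 24 = 7*24 = 20
  bit 5 = 0: r = r^2 mod 37 = 20^2 = 30
  -> s = B^a = 30

Answer: 3 24 30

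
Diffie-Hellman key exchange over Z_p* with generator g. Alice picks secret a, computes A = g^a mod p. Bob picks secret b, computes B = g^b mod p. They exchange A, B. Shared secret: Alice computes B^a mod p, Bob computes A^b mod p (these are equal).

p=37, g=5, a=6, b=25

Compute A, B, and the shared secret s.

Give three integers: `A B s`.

Answer: 11 19 11

Derivation:
A = 5^6 mod 37  (bits of 6 = 110)
  bit 0 = 1: r = r^2 * 5 mod 37 = 1^2 * 5 = 1*5 = 5
  bit 1 = 1: r = r^2 * 5 mod 37 = 5^2 * 5 = 25*5 = 14
  bit 2 = 0: r = r^2 mod 37 = 14^2 = 11
  -> A = 11
B = 5^25 mod 37  (bits of 25 = 11001)
  bit 0 = 1: r = r^2 * 5 mod 37 = 1^2 * 5 = 1*5 = 5
  bit 1 = 1: r = r^2 * 5 mod 37 = 5^2 * 5 = 25*5 = 14
  bit 2 = 0: r = r^2 mod 37 = 14^2 = 11
  bit 3 = 0: r = r^2 mod 37 = 11^2 = 10
  bit 4 = 1: r = r^2 * 5 mod 37 = 10^2 * 5 = 26*5 = 19
  -> B = 19
s = B^a = 19^6 mod 37  (bits of 6 = 110)
  bit 0 = 1: r = r^2 * 19 mod 37 = 1^2 * 19 = 1*19 = 19
  bit 1 = 1: r = r^2 * 19 mod 37 = 19^2 * 19 = 28*19 = 14
  bit 2 = 0: r = r^2 mod 37 = 14^2 = 11
  -> s = B^a = 11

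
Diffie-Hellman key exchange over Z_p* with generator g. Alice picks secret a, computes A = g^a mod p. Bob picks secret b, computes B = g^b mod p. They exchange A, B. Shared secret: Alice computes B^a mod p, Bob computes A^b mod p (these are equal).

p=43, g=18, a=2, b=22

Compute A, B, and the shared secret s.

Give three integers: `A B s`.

A = 18^2 mod 43  (bits of 2 = 10)
  bit 0 = 1: r = r^2 * 18 mod 43 = 1^2 * 18 = 1*18 = 18
  bit 1 = 0: r = r^2 mod 43 = 18^2 = 23
  -> A = 23
B = 18^22 mod 43  (bits of 22 = 10110)
  bit 0 = 1: r = r^2 * 18 mod 43 = 1^2 * 18 = 1*18 = 18
  bit 1 = 0: r = r^2 mod 43 = 18^2 = 23
  bit 2 = 1: r = r^2 * 18 mod 43 = 23^2 * 18 = 13*18 = 19
  bit 3 = 1: r = r^2 * 18 mod 43 = 19^2 * 18 = 17*18 = 5
  bit 4 = 0: r = r^2 mod 43 = 5^2 = 25
  -> B = 25
s = B^a = 25^2 mod 43  (bits of 2 = 10)
  bit 0 = 1: r = r^2 * 25 mod 43 = 1^2 * 25 = 1*25 = 25
  bit 1 = 0: r = r^2 mod 43 = 25^2 = 23
  -> s = B^a = 23

Answer: 23 25 23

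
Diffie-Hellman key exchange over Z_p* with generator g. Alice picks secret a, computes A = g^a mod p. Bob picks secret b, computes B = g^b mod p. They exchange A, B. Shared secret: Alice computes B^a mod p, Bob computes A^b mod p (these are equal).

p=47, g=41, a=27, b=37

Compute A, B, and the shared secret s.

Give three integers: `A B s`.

Answer: 20 31 29

Derivation:
A = 41^27 mod 47  (bits of 27 = 11011)
  bit 0 = 1: r = r^2 * 41 mod 47 = 1^2 * 41 = 1*41 = 41
  bit 1 = 1: r = r^2 * 41 mod 47 = 41^2 * 41 = 36*41 = 19
  bit 2 = 0: r = r^2 mod 47 = 19^2 = 32
  bit 3 = 1: r = r^2 * 41 mod 47 = 32^2 * 41 = 37*41 = 13
  bit 4 = 1: r = r^2 * 41 mod 47 = 13^2 * 41 = 28*41 = 20
  -> A = 20
B = 41^37 mod 47  (bits of 37 = 100101)
  bit 0 = 1: r = r^2 * 41 mod 47 = 1^2 * 41 = 1*41 = 41
  bit 1 = 0: r = r^2 mod 47 = 41^2 = 36
  bit 2 = 0: r = r^2 mod 47 = 36^2 = 27
  bit 3 = 1: r = r^2 * 41 mod 47 = 27^2 * 41 = 24*41 = 44
  bit 4 = 0: r = r^2 mod 47 = 44^2 = 9
  bit 5 = 1: r = r^2 * 41 mod 47 = 9^2 * 41 = 34*41 = 31
  -> B = 31
s = B^a = 31^27 mod 47  (bits of 27 = 11011)
  bit 0 = 1: r = r^2 * 31 mod 47 = 1^2 * 31 = 1*31 = 31
  bit 1 = 1: r = r^2 * 31 mod 47 = 31^2 * 31 = 21*31 = 40
  bit 2 = 0: r = r^2 mod 47 = 40^2 = 2
  bit 3 = 1: r = r^2 * 31 mod 47 = 2^2 * 31 = 4*31 = 30
  bit 4 = 1: r = r^2 * 31 mod 47 = 30^2 * 31 = 7*31 = 29
  -> s = B^a = 29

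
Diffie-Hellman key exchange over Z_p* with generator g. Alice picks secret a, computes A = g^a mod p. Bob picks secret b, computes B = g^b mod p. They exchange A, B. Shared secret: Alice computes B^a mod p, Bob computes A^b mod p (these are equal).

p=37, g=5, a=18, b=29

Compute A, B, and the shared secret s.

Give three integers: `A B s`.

A = 5^18 mod 37  (bits of 18 = 10010)
  bit 0 = 1: r = r^2 * 5 mod 37 = 1^2 * 5 = 1*5 = 5
  bit 1 = 0: r = r^2 mod 37 = 5^2 = 25
  bit 2 = 0: r = r^2 mod 37 = 25^2 = 33
  bit 3 = 1: r = r^2 * 5 mod 37 = 33^2 * 5 = 16*5 = 6
  bit 4 = 0: r = r^2 mod 37 = 6^2 = 36
  -> A = 36
B = 5^29 mod 37  (bits of 29 = 11101)
  bit 0 = 1: r = r^2 * 5 mod 37 = 1^2 * 5 = 1*5 = 5
  bit 1 = 1: r = r^2 * 5 mod 37 = 5^2 * 5 = 25*5 = 14
  bit 2 = 1: r = r^2 * 5 mod 37 = 14^2 * 5 = 11*5 = 18
  bit 3 = 0: r = r^2 mod 37 = 18^2 = 28
  bit 4 = 1: r = r^2 * 5 mod 37 = 28^2 * 5 = 7*5 = 35
  -> B = 35
s = B^a = 35^18 mod 37  (bits of 18 = 10010)
  bit 0 = 1: r = r^2 * 35 mod 37 = 1^2 * 35 = 1*35 = 35
  bit 1 = 0: r = r^2 mod 37 = 35^2 = 4
  bit 2 = 0: r = r^2 mod 37 = 4^2 = 16
  bit 3 = 1: r = r^2 * 35 mod 37 = 16^2 * 35 = 34*35 = 6
  bit 4 = 0: r = r^2 mod 37 = 6^2 = 36
  -> s = B^a = 36

Answer: 36 35 36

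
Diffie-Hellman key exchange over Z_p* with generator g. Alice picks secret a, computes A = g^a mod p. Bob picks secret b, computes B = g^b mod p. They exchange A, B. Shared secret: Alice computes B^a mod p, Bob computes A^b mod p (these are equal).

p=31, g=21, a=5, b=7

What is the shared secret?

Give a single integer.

Answer: 6

Derivation:
A = 21^5 mod 31  (bits of 5 = 101)
  bit 0 = 1: r = r^2 * 21 mod 31 = 1^2 * 21 = 1*21 = 21
  bit 1 = 0: r = r^2 mod 31 = 21^2 = 7
  bit 2 = 1: r = r^2 * 21 mod 31 = 7^2 * 21 = 18*21 = 6
  -> A = 6
B = 21^7 mod 31  (bits of 7 = 111)
  bit 0 = 1: r = r^2 * 21 mod 31 = 1^2 * 21 = 1*21 = 21
  bit 1 = 1: r = r^2 * 21 mod 31 = 21^2 * 21 = 7*21 = 23
  bit 2 = 1: r = r^2 * 21 mod 31 = 23^2 * 21 = 2*21 = 11
  -> B = 11
s = B^a = 11^5 mod 31  (bits of 5 = 101)
  bit 0 = 1: r = r^2 * 11 mod 31 = 1^2 * 11 = 1*11 = 11
  bit 1 = 0: r = r^2 mod 31 = 11^2 = 28
  bit 2 = 1: r = r^2 * 11 mod 31 = 28^2 * 11 = 9*11 = 6
  -> s = B^a = 6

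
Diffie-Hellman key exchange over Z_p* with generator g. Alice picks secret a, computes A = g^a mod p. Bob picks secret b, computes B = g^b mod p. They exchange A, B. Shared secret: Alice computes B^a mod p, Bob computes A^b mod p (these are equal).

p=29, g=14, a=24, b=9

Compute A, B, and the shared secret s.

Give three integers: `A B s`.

Answer: 16 3 24

Derivation:
A = 14^24 mod 29  (bits of 24 = 11000)
  bit 0 = 1: r = r^2 * 14 mod 29 = 1^2 * 14 = 1*14 = 14
  bit 1 = 1: r = r^2 * 14 mod 29 = 14^2 * 14 = 22*14 = 18
  bit 2 = 0: r = r^2 mod 29 = 18^2 = 5
  bit 3 = 0: r = r^2 mod 29 = 5^2 = 25
  bit 4 = 0: r = r^2 mod 29 = 25^2 = 16
  -> A = 16
B = 14^9 mod 29  (bits of 9 = 1001)
  bit 0 = 1: r = r^2 * 14 mod 29 = 1^2 * 14 = 1*14 = 14
  bit 1 = 0: r = r^2 mod 29 = 14^2 = 22
  bit 2 = 0: r = r^2 mod 29 = 22^2 = 20
  bit 3 = 1: r = r^2 * 14 mod 29 = 20^2 * 14 = 23*14 = 3
  -> B = 3
s = B^a = 3^24 mod 29  (bits of 24 = 11000)
  bit 0 = 1: r = r^2 * 3 mod 29 = 1^2 * 3 = 1*3 = 3
  bit 1 = 1: r = r^2 * 3 mod 29 = 3^2 * 3 = 9*3 = 27
  bit 2 = 0: r = r^2 mod 29 = 27^2 = 4
  bit 3 = 0: r = r^2 mod 29 = 4^2 = 16
  bit 4 = 0: r = r^2 mod 29 = 16^2 = 24
  -> s = B^a = 24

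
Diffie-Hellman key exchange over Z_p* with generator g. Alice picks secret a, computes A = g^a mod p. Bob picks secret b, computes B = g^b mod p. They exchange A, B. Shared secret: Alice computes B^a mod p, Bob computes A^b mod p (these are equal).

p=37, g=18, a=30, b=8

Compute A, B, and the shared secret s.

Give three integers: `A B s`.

Answer: 27 12 26

Derivation:
A = 18^30 mod 37  (bits of 30 = 11110)
  bit 0 = 1: r = r^2 * 18 mod 37 = 1^2 * 18 = 1*18 = 18
  bit 1 = 1: r = r^2 * 18 mod 37 = 18^2 * 18 = 28*18 = 23
  bit 2 = 1: r = r^2 * 18 mod 37 = 23^2 * 18 = 11*18 = 13
  bit 3 = 1: r = r^2 * 18 mod 37 = 13^2 * 18 = 21*18 = 8
  bit 4 = 0: r = r^2 mod 37 = 8^2 = 27
  -> A = 27
B = 18^8 mod 37  (bits of 8 = 1000)
  bit 0 = 1: r = r^2 * 18 mod 37 = 1^2 * 18 = 1*18 = 18
  bit 1 = 0: r = r^2 mod 37 = 18^2 = 28
  bit 2 = 0: r = r^2 mod 37 = 28^2 = 7
  bit 3 = 0: r = r^2 mod 37 = 7^2 = 12
  -> B = 12
s = B^a = 12^30 mod 37  (bits of 30 = 11110)
  bit 0 = 1: r = r^2 * 12 mod 37 = 1^2 * 12 = 1*12 = 12
  bit 1 = 1: r = r^2 * 12 mod 37 = 12^2 * 12 = 33*12 = 26
  bit 2 = 1: r = r^2 * 12 mod 37 = 26^2 * 12 = 10*12 = 9
  bit 3 = 1: r = r^2 * 12 mod 37 = 9^2 * 12 = 7*12 = 10
  bit 4 = 0: r = r^2 mod 37 = 10^2 = 26
  -> s = B^a = 26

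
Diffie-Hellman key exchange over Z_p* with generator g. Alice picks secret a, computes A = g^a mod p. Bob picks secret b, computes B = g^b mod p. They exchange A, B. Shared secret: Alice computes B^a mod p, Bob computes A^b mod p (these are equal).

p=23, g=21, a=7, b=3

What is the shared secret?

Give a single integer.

Answer: 11

Derivation:
A = 21^7 mod 23  (bits of 7 = 111)
  bit 0 = 1: r = r^2 * 21 mod 23 = 1^2 * 21 = 1*21 = 21
  bit 1 = 1: r = r^2 * 21 mod 23 = 21^2 * 21 = 4*21 = 15
  bit 2 = 1: r = r^2 * 21 mod 23 = 15^2 * 21 = 18*21 = 10
  -> A = 10
B = 21^3 mod 23  (bits of 3 = 11)
  bit 0 = 1: r = r^2 * 21 mod 23 = 1^2 * 21 = 1*21 = 21
  bit 1 = 1: r = r^2 * 21 mod 23 = 21^2 * 21 = 4*21 = 15
  -> B = 15
s = B^a = 15^7 mod 23  (bits of 7 = 111)
  bit 0 = 1: r = r^2 * 15 mod 23 = 1^2 * 15 = 1*15 = 15
  bit 1 = 1: r = r^2 * 15 mod 23 = 15^2 * 15 = 18*15 = 17
  bit 2 = 1: r = r^2 * 15 mod 23 = 17^2 * 15 = 13*15 = 11
  -> s = B^a = 11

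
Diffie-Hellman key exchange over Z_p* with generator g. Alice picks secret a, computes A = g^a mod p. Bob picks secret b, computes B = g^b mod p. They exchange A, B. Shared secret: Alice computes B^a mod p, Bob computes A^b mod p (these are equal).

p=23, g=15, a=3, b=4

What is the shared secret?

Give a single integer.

A = 15^3 mod 23  (bits of 3 = 11)
  bit 0 = 1: r = r^2 * 15 mod 23 = 1^2 * 15 = 1*15 = 15
  bit 1 = 1: r = r^2 * 15 mod 23 = 15^2 * 15 = 18*15 = 17
  -> A = 17
B = 15^4 mod 23  (bits of 4 = 100)
  bit 0 = 1: r = r^2 * 15 mod 23 = 1^2 * 15 = 1*15 = 15
  bit 1 = 0: r = r^2 mod 23 = 15^2 = 18
  bit 2 = 0: r = r^2 mod 23 = 18^2 = 2
  -> B = 2
s = B^a = 2^3 mod 23  (bits of 3 = 11)
  bit 0 = 1: r = r^2 * 2 mod 23 = 1^2 * 2 = 1*2 = 2
  bit 1 = 1: r = r^2 * 2 mod 23 = 2^2 * 2 = 4*2 = 8
  -> s = B^a = 8

Answer: 8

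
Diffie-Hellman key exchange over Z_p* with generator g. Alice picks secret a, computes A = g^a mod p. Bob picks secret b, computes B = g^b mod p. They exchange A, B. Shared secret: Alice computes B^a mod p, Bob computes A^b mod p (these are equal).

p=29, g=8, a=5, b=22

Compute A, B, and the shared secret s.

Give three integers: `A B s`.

A = 8^5 mod 29  (bits of 5 = 101)
  bit 0 = 1: r = r^2 * 8 mod 29 = 1^2 * 8 = 1*8 = 8
  bit 1 = 0: r = r^2 mod 29 = 8^2 = 6
  bit 2 = 1: r = r^2 * 8 mod 29 = 6^2 * 8 = 7*8 = 27
  -> A = 27
B = 8^22 mod 29  (bits of 22 = 10110)
  bit 0 = 1: r = r^2 * 8 mod 29 = 1^2 * 8 = 1*8 = 8
  bit 1 = 0: r = r^2 mod 29 = 8^2 = 6
  bit 2 = 1: r = r^2 * 8 mod 29 = 6^2 * 8 = 7*8 = 27
  bit 3 = 1: r = r^2 * 8 mod 29 = 27^2 * 8 = 4*8 = 3
  bit 4 = 0: r = r^2 mod 29 = 3^2 = 9
  -> B = 9
s = B^a = 9^5 mod 29  (bits of 5 = 101)
  bit 0 = 1: r = r^2 * 9 mod 29 = 1^2 * 9 = 1*9 = 9
  bit 1 = 0: r = r^2 mod 29 = 9^2 = 23
  bit 2 = 1: r = r^2 * 9 mod 29 = 23^2 * 9 = 7*9 = 5
  -> s = B^a = 5

Answer: 27 9 5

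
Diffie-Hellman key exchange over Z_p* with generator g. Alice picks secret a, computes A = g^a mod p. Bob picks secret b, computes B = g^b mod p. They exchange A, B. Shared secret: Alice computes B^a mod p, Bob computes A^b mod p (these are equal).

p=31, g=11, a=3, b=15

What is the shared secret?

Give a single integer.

Answer: 30

Derivation:
A = 11^3 mod 31  (bits of 3 = 11)
  bit 0 = 1: r = r^2 * 11 mod 31 = 1^2 * 11 = 1*11 = 11
  bit 1 = 1: r = r^2 * 11 mod 31 = 11^2 * 11 = 28*11 = 29
  -> A = 29
B = 11^15 mod 31  (bits of 15 = 1111)
  bit 0 = 1: r = r^2 * 11 mod 31 = 1^2 * 11 = 1*11 = 11
  bit 1 = 1: r = r^2 * 11 mod 31 = 11^2 * 11 = 28*11 = 29
  bit 2 = 1: r = r^2 * 11 mod 31 = 29^2 * 11 = 4*11 = 13
  bit 3 = 1: r = r^2 * 11 mod 31 = 13^2 * 11 = 14*11 = 30
  -> B = 30
s = B^a = 30^3 mod 31  (bits of 3 = 11)
  bit 0 = 1: r = r^2 * 30 mod 31 = 1^2 * 30 = 1*30 = 30
  bit 1 = 1: r = r^2 * 30 mod 31 = 30^2 * 30 = 1*30 = 30
  -> s = B^a = 30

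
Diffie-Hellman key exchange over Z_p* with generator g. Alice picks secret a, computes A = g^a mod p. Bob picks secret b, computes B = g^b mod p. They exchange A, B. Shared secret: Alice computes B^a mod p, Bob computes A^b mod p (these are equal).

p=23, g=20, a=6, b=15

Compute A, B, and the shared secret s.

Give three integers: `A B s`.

Answer: 16 11 9

Derivation:
A = 20^6 mod 23  (bits of 6 = 110)
  bit 0 = 1: r = r^2 * 20 mod 23 = 1^2 * 20 = 1*20 = 20
  bit 1 = 1: r = r^2 * 20 mod 23 = 20^2 * 20 = 9*20 = 19
  bit 2 = 0: r = r^2 mod 23 = 19^2 = 16
  -> A = 16
B = 20^15 mod 23  (bits of 15 = 1111)
  bit 0 = 1: r = r^2 * 20 mod 23 = 1^2 * 20 = 1*20 = 20
  bit 1 = 1: r = r^2 * 20 mod 23 = 20^2 * 20 = 9*20 = 19
  bit 2 = 1: r = r^2 * 20 mod 23 = 19^2 * 20 = 16*20 = 21
  bit 3 = 1: r = r^2 * 20 mod 23 = 21^2 * 20 = 4*20 = 11
  -> B = 11
s = B^a = 11^6 mod 23  (bits of 6 = 110)
  bit 0 = 1: r = r^2 * 11 mod 23 = 1^2 * 11 = 1*11 = 11
  bit 1 = 1: r = r^2 * 11 mod 23 = 11^2 * 11 = 6*11 = 20
  bit 2 = 0: r = r^2 mod 23 = 20^2 = 9
  -> s = B^a = 9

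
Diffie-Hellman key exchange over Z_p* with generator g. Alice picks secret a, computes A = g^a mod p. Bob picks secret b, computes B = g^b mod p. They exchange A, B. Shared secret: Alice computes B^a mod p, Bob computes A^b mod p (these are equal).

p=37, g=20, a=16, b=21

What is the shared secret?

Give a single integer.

Answer: 26

Derivation:
A = 20^16 mod 37  (bits of 16 = 10000)
  bit 0 = 1: r = r^2 * 20 mod 37 = 1^2 * 20 = 1*20 = 20
  bit 1 = 0: r = r^2 mod 37 = 20^2 = 30
  bit 2 = 0: r = r^2 mod 37 = 30^2 = 12
  bit 3 = 0: r = r^2 mod 37 = 12^2 = 33
  bit 4 = 0: r = r^2 mod 37 = 33^2 = 16
  -> A = 16
B = 20^21 mod 37  (bits of 21 = 10101)
  bit 0 = 1: r = r^2 * 20 mod 37 = 1^2 * 20 = 1*20 = 20
  bit 1 = 0: r = r^2 mod 37 = 20^2 = 30
  bit 2 = 1: r = r^2 * 20 mod 37 = 30^2 * 20 = 12*20 = 18
  bit 3 = 0: r = r^2 mod 37 = 18^2 = 28
  bit 4 = 1: r = r^2 * 20 mod 37 = 28^2 * 20 = 7*20 = 29
  -> B = 29
s = B^a = 29^16 mod 37  (bits of 16 = 10000)
  bit 0 = 1: r = r^2 * 29 mod 37 = 1^2 * 29 = 1*29 = 29
  bit 1 = 0: r = r^2 mod 37 = 29^2 = 27
  bit 2 = 0: r = r^2 mod 37 = 27^2 = 26
  bit 3 = 0: r = r^2 mod 37 = 26^2 = 10
  bit 4 = 0: r = r^2 mod 37 = 10^2 = 26
  -> s = B^a = 26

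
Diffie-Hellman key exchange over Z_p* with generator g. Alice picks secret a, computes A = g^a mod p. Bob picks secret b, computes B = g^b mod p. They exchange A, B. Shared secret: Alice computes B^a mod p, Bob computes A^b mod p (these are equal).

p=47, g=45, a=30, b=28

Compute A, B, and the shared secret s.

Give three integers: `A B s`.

A = 45^30 mod 47  (bits of 30 = 11110)
  bit 0 = 1: r = r^2 * 45 mod 47 = 1^2 * 45 = 1*45 = 45
  bit 1 = 1: r = r^2 * 45 mod 47 = 45^2 * 45 = 4*45 = 39
  bit 2 = 1: r = r^2 * 45 mod 47 = 39^2 * 45 = 17*45 = 13
  bit 3 = 1: r = r^2 * 45 mod 47 = 13^2 * 45 = 28*45 = 38
  bit 4 = 0: r = r^2 mod 47 = 38^2 = 34
  -> A = 34
B = 45^28 mod 47  (bits of 28 = 11100)
  bit 0 = 1: r = r^2 * 45 mod 47 = 1^2 * 45 = 1*45 = 45
  bit 1 = 1: r = r^2 * 45 mod 47 = 45^2 * 45 = 4*45 = 39
  bit 2 = 1: r = r^2 * 45 mod 47 = 39^2 * 45 = 17*45 = 13
  bit 3 = 0: r = r^2 mod 47 = 13^2 = 28
  bit 4 = 0: r = r^2 mod 47 = 28^2 = 32
  -> B = 32
s = B^a = 32^30 mod 47  (bits of 30 = 11110)
  bit 0 = 1: r = r^2 * 32 mod 47 = 1^2 * 32 = 1*32 = 32
  bit 1 = 1: r = r^2 * 32 mod 47 = 32^2 * 32 = 37*32 = 9
  bit 2 = 1: r = r^2 * 32 mod 47 = 9^2 * 32 = 34*32 = 7
  bit 3 = 1: r = r^2 * 32 mod 47 = 7^2 * 32 = 2*32 = 17
  bit 4 = 0: r = r^2 mod 47 = 17^2 = 7
  -> s = B^a = 7

Answer: 34 32 7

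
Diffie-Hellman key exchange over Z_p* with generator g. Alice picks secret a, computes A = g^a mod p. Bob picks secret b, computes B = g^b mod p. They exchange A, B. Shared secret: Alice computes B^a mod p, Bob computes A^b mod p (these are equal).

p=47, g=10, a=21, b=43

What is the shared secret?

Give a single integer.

A = 10^21 mod 47  (bits of 21 = 10101)
  bit 0 = 1: r = r^2 * 10 mod 47 = 1^2 * 10 = 1*10 = 10
  bit 1 = 0: r = r^2 mod 47 = 10^2 = 6
  bit 2 = 1: r = r^2 * 10 mod 47 = 6^2 * 10 = 36*10 = 31
  bit 3 = 0: r = r^2 mod 47 = 31^2 = 21
  bit 4 = 1: r = r^2 * 10 mod 47 = 21^2 * 10 = 18*10 = 39
  -> A = 39
B = 10^43 mod 47  (bits of 43 = 101011)
  bit 0 = 1: r = r^2 * 10 mod 47 = 1^2 * 10 = 1*10 = 10
  bit 1 = 0: r = r^2 mod 47 = 10^2 = 6
  bit 2 = 1: r = r^2 * 10 mod 47 = 6^2 * 10 = 36*10 = 31
  bit 3 = 0: r = r^2 mod 47 = 31^2 = 21
  bit 4 = 1: r = r^2 * 10 mod 47 = 21^2 * 10 = 18*10 = 39
  bit 5 = 1: r = r^2 * 10 mod 47 = 39^2 * 10 = 17*10 = 29
  -> B = 29
s = B^a = 29^21 mod 47  (bits of 21 = 10101)
  bit 0 = 1: r = r^2 * 29 mod 47 = 1^2 * 29 = 1*29 = 29
  bit 1 = 0: r = r^2 mod 47 = 29^2 = 42
  bit 2 = 1: r = r^2 * 29 mod 47 = 42^2 * 29 = 25*29 = 20
  bit 3 = 0: r = r^2 mod 47 = 20^2 = 24
  bit 4 = 1: r = r^2 * 29 mod 47 = 24^2 * 29 = 12*29 = 19
  -> s = B^a = 19

Answer: 19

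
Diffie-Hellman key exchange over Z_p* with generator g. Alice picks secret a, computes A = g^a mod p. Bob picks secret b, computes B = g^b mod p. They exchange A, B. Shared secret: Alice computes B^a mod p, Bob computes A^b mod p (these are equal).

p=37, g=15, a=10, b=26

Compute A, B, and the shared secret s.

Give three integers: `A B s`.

Answer: 21 30 7

Derivation:
A = 15^10 mod 37  (bits of 10 = 1010)
  bit 0 = 1: r = r^2 * 15 mod 37 = 1^2 * 15 = 1*15 = 15
  bit 1 = 0: r = r^2 mod 37 = 15^2 = 3
  bit 2 = 1: r = r^2 * 15 mod 37 = 3^2 * 15 = 9*15 = 24
  bit 3 = 0: r = r^2 mod 37 = 24^2 = 21
  -> A = 21
B = 15^26 mod 37  (bits of 26 = 11010)
  bit 0 = 1: r = r^2 * 15 mod 37 = 1^2 * 15 = 1*15 = 15
  bit 1 = 1: r = r^2 * 15 mod 37 = 15^2 * 15 = 3*15 = 8
  bit 2 = 0: r = r^2 mod 37 = 8^2 = 27
  bit 3 = 1: r = r^2 * 15 mod 37 = 27^2 * 15 = 26*15 = 20
  bit 4 = 0: r = r^2 mod 37 = 20^2 = 30
  -> B = 30
s = B^a = 30^10 mod 37  (bits of 10 = 1010)
  bit 0 = 1: r = r^2 * 30 mod 37 = 1^2 * 30 = 1*30 = 30
  bit 1 = 0: r = r^2 mod 37 = 30^2 = 12
  bit 2 = 1: r = r^2 * 30 mod 37 = 12^2 * 30 = 33*30 = 28
  bit 3 = 0: r = r^2 mod 37 = 28^2 = 7
  -> s = B^a = 7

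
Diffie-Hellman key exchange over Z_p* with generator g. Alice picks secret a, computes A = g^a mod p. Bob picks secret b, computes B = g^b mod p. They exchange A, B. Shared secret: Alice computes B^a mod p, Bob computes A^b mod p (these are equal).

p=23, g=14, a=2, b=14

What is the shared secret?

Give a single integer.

A = 14^2 mod 23  (bits of 2 = 10)
  bit 0 = 1: r = r^2 * 14 mod 23 = 1^2 * 14 = 1*14 = 14
  bit 1 = 0: r = r^2 mod 23 = 14^2 = 12
  -> A = 12
B = 14^14 mod 23  (bits of 14 = 1110)
  bit 0 = 1: r = r^2 * 14 mod 23 = 1^2 * 14 = 1*14 = 14
  bit 1 = 1: r = r^2 * 14 mod 23 = 14^2 * 14 = 12*14 = 7
  bit 2 = 1: r = r^2 * 14 mod 23 = 7^2 * 14 = 3*14 = 19
  bit 3 = 0: r = r^2 mod 23 = 19^2 = 16
  -> B = 16
s = B^a = 16^2 mod 23  (bits of 2 = 10)
  bit 0 = 1: r = r^2 * 16 mod 23 = 1^2 * 16 = 1*16 = 16
  bit 1 = 0: r = r^2 mod 23 = 16^2 = 3
  -> s = B^a = 3

Answer: 3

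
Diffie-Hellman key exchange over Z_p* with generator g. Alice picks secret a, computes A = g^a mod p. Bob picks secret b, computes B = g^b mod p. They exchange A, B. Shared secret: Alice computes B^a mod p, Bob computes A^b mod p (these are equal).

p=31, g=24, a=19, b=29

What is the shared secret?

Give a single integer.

Answer: 11

Derivation:
A = 24^19 mod 31  (bits of 19 = 10011)
  bit 0 = 1: r = r^2 * 24 mod 31 = 1^2 * 24 = 1*24 = 24
  bit 1 = 0: r = r^2 mod 31 = 24^2 = 18
  bit 2 = 0: r = r^2 mod 31 = 18^2 = 14
  bit 3 = 1: r = r^2 * 24 mod 31 = 14^2 * 24 = 10*24 = 23
  bit 4 = 1: r = r^2 * 24 mod 31 = 23^2 * 24 = 2*24 = 17
  -> A = 17
B = 24^29 mod 31  (bits of 29 = 11101)
  bit 0 = 1: r = r^2 * 24 mod 31 = 1^2 * 24 = 1*24 = 24
  bit 1 = 1: r = r^2 * 24 mod 31 = 24^2 * 24 = 18*24 = 29
  bit 2 = 1: r = r^2 * 24 mod 31 = 29^2 * 24 = 4*24 = 3
  bit 3 = 0: r = r^2 mod 31 = 3^2 = 9
  bit 4 = 1: r = r^2 * 24 mod 31 = 9^2 * 24 = 19*24 = 22
  -> B = 22
s = B^a = 22^19 mod 31  (bits of 19 = 10011)
  bit 0 = 1: r = r^2 * 22 mod 31 = 1^2 * 22 = 1*22 = 22
  bit 1 = 0: r = r^2 mod 31 = 22^2 = 19
  bit 2 = 0: r = r^2 mod 31 = 19^2 = 20
  bit 3 = 1: r = r^2 * 22 mod 31 = 20^2 * 22 = 28*22 = 27
  bit 4 = 1: r = r^2 * 22 mod 31 = 27^2 * 22 = 16*22 = 11
  -> s = B^a = 11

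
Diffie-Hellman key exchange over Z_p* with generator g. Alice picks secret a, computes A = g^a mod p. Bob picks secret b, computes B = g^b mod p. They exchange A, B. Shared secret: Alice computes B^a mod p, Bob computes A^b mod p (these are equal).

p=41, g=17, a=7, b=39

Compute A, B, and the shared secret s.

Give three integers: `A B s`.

A = 17^7 mod 41  (bits of 7 = 111)
  bit 0 = 1: r = r^2 * 17 mod 41 = 1^2 * 17 = 1*17 = 17
  bit 1 = 1: r = r^2 * 17 mod 41 = 17^2 * 17 = 2*17 = 34
  bit 2 = 1: r = r^2 * 17 mod 41 = 34^2 * 17 = 8*17 = 13
  -> A = 13
B = 17^39 mod 41  (bits of 39 = 100111)
  bit 0 = 1: r = r^2 * 17 mod 41 = 1^2 * 17 = 1*17 = 17
  bit 1 = 0: r = r^2 mod 41 = 17^2 = 2
  bit 2 = 0: r = r^2 mod 41 = 2^2 = 4
  bit 3 = 1: r = r^2 * 17 mod 41 = 4^2 * 17 = 16*17 = 26
  bit 4 = 1: r = r^2 * 17 mod 41 = 26^2 * 17 = 20*17 = 12
  bit 5 = 1: r = r^2 * 17 mod 41 = 12^2 * 17 = 21*17 = 29
  -> B = 29
s = B^a = 29^7 mod 41  (bits of 7 = 111)
  bit 0 = 1: r = r^2 * 29 mod 41 = 1^2 * 29 = 1*29 = 29
  bit 1 = 1: r = r^2 * 29 mod 41 = 29^2 * 29 = 21*29 = 35
  bit 2 = 1: r = r^2 * 29 mod 41 = 35^2 * 29 = 36*29 = 19
  -> s = B^a = 19

Answer: 13 29 19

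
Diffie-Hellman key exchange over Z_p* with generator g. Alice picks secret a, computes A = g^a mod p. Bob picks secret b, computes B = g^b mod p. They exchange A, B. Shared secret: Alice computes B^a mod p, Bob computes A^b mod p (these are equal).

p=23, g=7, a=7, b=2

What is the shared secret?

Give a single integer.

A = 7^7 mod 23  (bits of 7 = 111)
  bit 0 = 1: r = r^2 * 7 mod 23 = 1^2 * 7 = 1*7 = 7
  bit 1 = 1: r = r^2 * 7 mod 23 = 7^2 * 7 = 3*7 = 21
  bit 2 = 1: r = r^2 * 7 mod 23 = 21^2 * 7 = 4*7 = 5
  -> A = 5
B = 7^2 mod 23  (bits of 2 = 10)
  bit 0 = 1: r = r^2 * 7 mod 23 = 1^2 * 7 = 1*7 = 7
  bit 1 = 0: r = r^2 mod 23 = 7^2 = 3
  -> B = 3
s = B^a = 3^7 mod 23  (bits of 7 = 111)
  bit 0 = 1: r = r^2 * 3 mod 23 = 1^2 * 3 = 1*3 = 3
  bit 1 = 1: r = r^2 * 3 mod 23 = 3^2 * 3 = 9*3 = 4
  bit 2 = 1: r = r^2 * 3 mod 23 = 4^2 * 3 = 16*3 = 2
  -> s = B^a = 2

Answer: 2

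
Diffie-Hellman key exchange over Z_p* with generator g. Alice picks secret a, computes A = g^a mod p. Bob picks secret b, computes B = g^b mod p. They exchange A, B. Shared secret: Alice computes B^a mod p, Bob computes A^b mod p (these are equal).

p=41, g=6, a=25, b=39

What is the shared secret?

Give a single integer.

A = 6^25 mod 41  (bits of 25 = 11001)
  bit 0 = 1: r = r^2 * 6 mod 41 = 1^2 * 6 = 1*6 = 6
  bit 1 = 1: r = r^2 * 6 mod 41 = 6^2 * 6 = 36*6 = 11
  bit 2 = 0: r = r^2 mod 41 = 11^2 = 39
  bit 3 = 0: r = r^2 mod 41 = 39^2 = 4
  bit 4 = 1: r = r^2 * 6 mod 41 = 4^2 * 6 = 16*6 = 14
  -> A = 14
B = 6^39 mod 41  (bits of 39 = 100111)
  bit 0 = 1: r = r^2 * 6 mod 41 = 1^2 * 6 = 1*6 = 6
  bit 1 = 0: r = r^2 mod 41 = 6^2 = 36
  bit 2 = 0: r = r^2 mod 41 = 36^2 = 25
  bit 3 = 1: r = r^2 * 6 mod 41 = 25^2 * 6 = 10*6 = 19
  bit 4 = 1: r = r^2 * 6 mod 41 = 19^2 * 6 = 33*6 = 34
  bit 5 = 1: r = r^2 * 6 mod 41 = 34^2 * 6 = 8*6 = 7
  -> B = 7
s = B^a = 7^25 mod 41  (bits of 25 = 11001)
  bit 0 = 1: r = r^2 * 7 mod 41 = 1^2 * 7 = 1*7 = 7
  bit 1 = 1: r = r^2 * 7 mod 41 = 7^2 * 7 = 8*7 = 15
  bit 2 = 0: r = r^2 mod 41 = 15^2 = 20
  bit 3 = 0: r = r^2 mod 41 = 20^2 = 31
  bit 4 = 1: r = r^2 * 7 mod 41 = 31^2 * 7 = 18*7 = 3
  -> s = B^a = 3

Answer: 3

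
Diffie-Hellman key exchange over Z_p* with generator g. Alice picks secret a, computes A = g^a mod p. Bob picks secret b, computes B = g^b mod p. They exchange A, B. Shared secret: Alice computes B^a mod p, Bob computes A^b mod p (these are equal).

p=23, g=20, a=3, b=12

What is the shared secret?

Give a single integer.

Answer: 4

Derivation:
A = 20^3 mod 23  (bits of 3 = 11)
  bit 0 = 1: r = r^2 * 20 mod 23 = 1^2 * 20 = 1*20 = 20
  bit 1 = 1: r = r^2 * 20 mod 23 = 20^2 * 20 = 9*20 = 19
  -> A = 19
B = 20^12 mod 23  (bits of 12 = 1100)
  bit 0 = 1: r = r^2 * 20 mod 23 = 1^2 * 20 = 1*20 = 20
  bit 1 = 1: r = r^2 * 20 mod 23 = 20^2 * 20 = 9*20 = 19
  bit 2 = 0: r = r^2 mod 23 = 19^2 = 16
  bit 3 = 0: r = r^2 mod 23 = 16^2 = 3
  -> B = 3
s = B^a = 3^3 mod 23  (bits of 3 = 11)
  bit 0 = 1: r = r^2 * 3 mod 23 = 1^2 * 3 = 1*3 = 3
  bit 1 = 1: r = r^2 * 3 mod 23 = 3^2 * 3 = 9*3 = 4
  -> s = B^a = 4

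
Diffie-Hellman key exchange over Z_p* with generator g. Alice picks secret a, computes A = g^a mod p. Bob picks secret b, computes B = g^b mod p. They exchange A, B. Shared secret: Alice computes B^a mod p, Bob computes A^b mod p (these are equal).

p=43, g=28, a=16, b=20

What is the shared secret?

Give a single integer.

A = 28^16 mod 43  (bits of 16 = 10000)
  bit 0 = 1: r = r^2 * 28 mod 43 = 1^2 * 28 = 1*28 = 28
  bit 1 = 0: r = r^2 mod 43 = 28^2 = 10
  bit 2 = 0: r = r^2 mod 43 = 10^2 = 14
  bit 3 = 0: r = r^2 mod 43 = 14^2 = 24
  bit 4 = 0: r = r^2 mod 43 = 24^2 = 17
  -> A = 17
B = 28^20 mod 43  (bits of 20 = 10100)
  bit 0 = 1: r = r^2 * 28 mod 43 = 1^2 * 28 = 1*28 = 28
  bit 1 = 0: r = r^2 mod 43 = 28^2 = 10
  bit 2 = 1: r = r^2 * 28 mod 43 = 10^2 * 28 = 14*28 = 5
  bit 3 = 0: r = r^2 mod 43 = 5^2 = 25
  bit 4 = 0: r = r^2 mod 43 = 25^2 = 23
  -> B = 23
s = B^a = 23^16 mod 43  (bits of 16 = 10000)
  bit 0 = 1: r = r^2 * 23 mod 43 = 1^2 * 23 = 1*23 = 23
  bit 1 = 0: r = r^2 mod 43 = 23^2 = 13
  bit 2 = 0: r = r^2 mod 43 = 13^2 = 40
  bit 3 = 0: r = r^2 mod 43 = 40^2 = 9
  bit 4 = 0: r = r^2 mod 43 = 9^2 = 38
  -> s = B^a = 38

Answer: 38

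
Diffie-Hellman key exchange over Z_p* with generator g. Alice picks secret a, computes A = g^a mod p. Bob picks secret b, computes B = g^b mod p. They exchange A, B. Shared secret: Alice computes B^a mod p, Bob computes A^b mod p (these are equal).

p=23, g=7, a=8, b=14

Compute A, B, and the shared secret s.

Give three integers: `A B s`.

A = 7^8 mod 23  (bits of 8 = 1000)
  bit 0 = 1: r = r^2 * 7 mod 23 = 1^2 * 7 = 1*7 = 7
  bit 1 = 0: r = r^2 mod 23 = 7^2 = 3
  bit 2 = 0: r = r^2 mod 23 = 3^2 = 9
  bit 3 = 0: r = r^2 mod 23 = 9^2 = 12
  -> A = 12
B = 7^14 mod 23  (bits of 14 = 1110)
  bit 0 = 1: r = r^2 * 7 mod 23 = 1^2 * 7 = 1*7 = 7
  bit 1 = 1: r = r^2 * 7 mod 23 = 7^2 * 7 = 3*7 = 21
  bit 2 = 1: r = r^2 * 7 mod 23 = 21^2 * 7 = 4*7 = 5
  bit 3 = 0: r = r^2 mod 23 = 5^2 = 2
  -> B = 2
s = B^a = 2^8 mod 23  (bits of 8 = 1000)
  bit 0 = 1: r = r^2 * 2 mod 23 = 1^2 * 2 = 1*2 = 2
  bit 1 = 0: r = r^2 mod 23 = 2^2 = 4
  bit 2 = 0: r = r^2 mod 23 = 4^2 = 16
  bit 3 = 0: r = r^2 mod 23 = 16^2 = 3
  -> s = B^a = 3

Answer: 12 2 3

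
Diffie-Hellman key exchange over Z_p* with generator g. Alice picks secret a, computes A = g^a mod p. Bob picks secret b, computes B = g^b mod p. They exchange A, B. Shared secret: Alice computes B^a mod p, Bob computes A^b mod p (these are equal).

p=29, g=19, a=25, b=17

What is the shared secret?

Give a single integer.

A = 19^25 mod 29  (bits of 25 = 11001)
  bit 0 = 1: r = r^2 * 19 mod 29 = 1^2 * 19 = 1*19 = 19
  bit 1 = 1: r = r^2 * 19 mod 29 = 19^2 * 19 = 13*19 = 15
  bit 2 = 0: r = r^2 mod 29 = 15^2 = 22
  bit 3 = 0: r = r^2 mod 29 = 22^2 = 20
  bit 4 = 1: r = r^2 * 19 mod 29 = 20^2 * 19 = 23*19 = 2
  -> A = 2
B = 19^17 mod 29  (bits of 17 = 10001)
  bit 0 = 1: r = r^2 * 19 mod 29 = 1^2 * 19 = 1*19 = 19
  bit 1 = 0: r = r^2 mod 29 = 19^2 = 13
  bit 2 = 0: r = r^2 mod 29 = 13^2 = 24
  bit 3 = 0: r = r^2 mod 29 = 24^2 = 25
  bit 4 = 1: r = r^2 * 19 mod 29 = 25^2 * 19 = 16*19 = 14
  -> B = 14
s = B^a = 14^25 mod 29  (bits of 25 = 11001)
  bit 0 = 1: r = r^2 * 14 mod 29 = 1^2 * 14 = 1*14 = 14
  bit 1 = 1: r = r^2 * 14 mod 29 = 14^2 * 14 = 22*14 = 18
  bit 2 = 0: r = r^2 mod 29 = 18^2 = 5
  bit 3 = 0: r = r^2 mod 29 = 5^2 = 25
  bit 4 = 1: r = r^2 * 14 mod 29 = 25^2 * 14 = 16*14 = 21
  -> s = B^a = 21

Answer: 21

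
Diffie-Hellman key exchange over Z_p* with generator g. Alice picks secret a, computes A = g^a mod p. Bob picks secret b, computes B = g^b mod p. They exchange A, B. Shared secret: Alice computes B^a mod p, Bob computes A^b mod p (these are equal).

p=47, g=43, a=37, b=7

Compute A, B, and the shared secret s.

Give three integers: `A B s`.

Answer: 15 19 40

Derivation:
A = 43^37 mod 47  (bits of 37 = 100101)
  bit 0 = 1: r = r^2 * 43 mod 47 = 1^2 * 43 = 1*43 = 43
  bit 1 = 0: r = r^2 mod 47 = 43^2 = 16
  bit 2 = 0: r = r^2 mod 47 = 16^2 = 21
  bit 3 = 1: r = r^2 * 43 mod 47 = 21^2 * 43 = 18*43 = 22
  bit 4 = 0: r = r^2 mod 47 = 22^2 = 14
  bit 5 = 1: r = r^2 * 43 mod 47 = 14^2 * 43 = 8*43 = 15
  -> A = 15
B = 43^7 mod 47  (bits of 7 = 111)
  bit 0 = 1: r = r^2 * 43 mod 47 = 1^2 * 43 = 1*43 = 43
  bit 1 = 1: r = r^2 * 43 mod 47 = 43^2 * 43 = 16*43 = 30
  bit 2 = 1: r = r^2 * 43 mod 47 = 30^2 * 43 = 7*43 = 19
  -> B = 19
s = B^a = 19^37 mod 47  (bits of 37 = 100101)
  bit 0 = 1: r = r^2 * 19 mod 47 = 1^2 * 19 = 1*19 = 19
  bit 1 = 0: r = r^2 mod 47 = 19^2 = 32
  bit 2 = 0: r = r^2 mod 47 = 32^2 = 37
  bit 3 = 1: r = r^2 * 19 mod 47 = 37^2 * 19 = 6*19 = 20
  bit 4 = 0: r = r^2 mod 47 = 20^2 = 24
  bit 5 = 1: r = r^2 * 19 mod 47 = 24^2 * 19 = 12*19 = 40
  -> s = B^a = 40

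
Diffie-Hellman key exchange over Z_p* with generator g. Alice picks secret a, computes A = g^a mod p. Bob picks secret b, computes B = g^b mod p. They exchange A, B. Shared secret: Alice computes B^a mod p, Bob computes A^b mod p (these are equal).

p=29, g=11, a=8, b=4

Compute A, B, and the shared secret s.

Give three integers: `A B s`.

A = 11^8 mod 29  (bits of 8 = 1000)
  bit 0 = 1: r = r^2 * 11 mod 29 = 1^2 * 11 = 1*11 = 11
  bit 1 = 0: r = r^2 mod 29 = 11^2 = 5
  bit 2 = 0: r = r^2 mod 29 = 5^2 = 25
  bit 3 = 0: r = r^2 mod 29 = 25^2 = 16
  -> A = 16
B = 11^4 mod 29  (bits of 4 = 100)
  bit 0 = 1: r = r^2 * 11 mod 29 = 1^2 * 11 = 1*11 = 11
  bit 1 = 0: r = r^2 mod 29 = 11^2 = 5
  bit 2 = 0: r = r^2 mod 29 = 5^2 = 25
  -> B = 25
s = B^a = 25^8 mod 29  (bits of 8 = 1000)
  bit 0 = 1: r = r^2 * 25 mod 29 = 1^2 * 25 = 1*25 = 25
  bit 1 = 0: r = r^2 mod 29 = 25^2 = 16
  bit 2 = 0: r = r^2 mod 29 = 16^2 = 24
  bit 3 = 0: r = r^2 mod 29 = 24^2 = 25
  -> s = B^a = 25

Answer: 16 25 25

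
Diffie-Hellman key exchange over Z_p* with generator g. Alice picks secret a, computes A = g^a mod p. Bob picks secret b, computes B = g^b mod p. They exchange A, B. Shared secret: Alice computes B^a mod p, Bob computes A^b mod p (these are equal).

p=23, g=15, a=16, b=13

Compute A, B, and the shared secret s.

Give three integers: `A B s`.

Answer: 16 5 3

Derivation:
A = 15^16 mod 23  (bits of 16 = 10000)
  bit 0 = 1: r = r^2 * 15 mod 23 = 1^2 * 15 = 1*15 = 15
  bit 1 = 0: r = r^2 mod 23 = 15^2 = 18
  bit 2 = 0: r = r^2 mod 23 = 18^2 = 2
  bit 3 = 0: r = r^2 mod 23 = 2^2 = 4
  bit 4 = 0: r = r^2 mod 23 = 4^2 = 16
  -> A = 16
B = 15^13 mod 23  (bits of 13 = 1101)
  bit 0 = 1: r = r^2 * 15 mod 23 = 1^2 * 15 = 1*15 = 15
  bit 1 = 1: r = r^2 * 15 mod 23 = 15^2 * 15 = 18*15 = 17
  bit 2 = 0: r = r^2 mod 23 = 17^2 = 13
  bit 3 = 1: r = r^2 * 15 mod 23 = 13^2 * 15 = 8*15 = 5
  -> B = 5
s = B^a = 5^16 mod 23  (bits of 16 = 10000)
  bit 0 = 1: r = r^2 * 5 mod 23 = 1^2 * 5 = 1*5 = 5
  bit 1 = 0: r = r^2 mod 23 = 5^2 = 2
  bit 2 = 0: r = r^2 mod 23 = 2^2 = 4
  bit 3 = 0: r = r^2 mod 23 = 4^2 = 16
  bit 4 = 0: r = r^2 mod 23 = 16^2 = 3
  -> s = B^a = 3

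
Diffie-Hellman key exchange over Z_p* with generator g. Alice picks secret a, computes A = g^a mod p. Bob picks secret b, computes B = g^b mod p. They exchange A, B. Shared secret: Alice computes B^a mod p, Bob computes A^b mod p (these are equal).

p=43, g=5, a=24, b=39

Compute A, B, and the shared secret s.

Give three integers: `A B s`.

A = 5^24 mod 43  (bits of 24 = 11000)
  bit 0 = 1: r = r^2 * 5 mod 43 = 1^2 * 5 = 1*5 = 5
  bit 1 = 1: r = r^2 * 5 mod 43 = 5^2 * 5 = 25*5 = 39
  bit 2 = 0: r = r^2 mod 43 = 39^2 = 16
  bit 3 = 0: r = r^2 mod 43 = 16^2 = 41
  bit 4 = 0: r = r^2 mod 43 = 41^2 = 4
  -> A = 4
B = 5^39 mod 43  (bits of 39 = 100111)
  bit 0 = 1: r = r^2 * 5 mod 43 = 1^2 * 5 = 1*5 = 5
  bit 1 = 0: r = r^2 mod 43 = 5^2 = 25
  bit 2 = 0: r = r^2 mod 43 = 25^2 = 23
  bit 3 = 1: r = r^2 * 5 mod 43 = 23^2 * 5 = 13*5 = 22
  bit 4 = 1: r = r^2 * 5 mod 43 = 22^2 * 5 = 11*5 = 12
  bit 5 = 1: r = r^2 * 5 mod 43 = 12^2 * 5 = 15*5 = 32
  -> B = 32
s = B^a = 32^24 mod 43  (bits of 24 = 11000)
  bit 0 = 1: r = r^2 * 32 mod 43 = 1^2 * 32 = 1*32 = 32
  bit 1 = 1: r = r^2 * 32 mod 43 = 32^2 * 32 = 35*32 = 2
  bit 2 = 0: r = r^2 mod 43 = 2^2 = 4
  bit 3 = 0: r = r^2 mod 43 = 4^2 = 16
  bit 4 = 0: r = r^2 mod 43 = 16^2 = 41
  -> s = B^a = 41

Answer: 4 32 41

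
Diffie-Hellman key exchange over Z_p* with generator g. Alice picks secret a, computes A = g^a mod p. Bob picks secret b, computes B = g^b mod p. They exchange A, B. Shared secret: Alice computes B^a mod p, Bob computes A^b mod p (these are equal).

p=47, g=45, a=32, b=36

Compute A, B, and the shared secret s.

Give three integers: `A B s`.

A = 45^32 mod 47  (bits of 32 = 100000)
  bit 0 = 1: r = r^2 * 45 mod 47 = 1^2 * 45 = 1*45 = 45
  bit 1 = 0: r = r^2 mod 47 = 45^2 = 4
  bit 2 = 0: r = r^2 mod 47 = 4^2 = 16
  bit 3 = 0: r = r^2 mod 47 = 16^2 = 21
  bit 4 = 0: r = r^2 mod 47 = 21^2 = 18
  bit 5 = 0: r = r^2 mod 47 = 18^2 = 42
  -> A = 42
B = 45^36 mod 47  (bits of 36 = 100100)
  bit 0 = 1: r = r^2 * 45 mod 47 = 1^2 * 45 = 1*45 = 45
  bit 1 = 0: r = r^2 mod 47 = 45^2 = 4
  bit 2 = 0: r = r^2 mod 47 = 4^2 = 16
  bit 3 = 1: r = r^2 * 45 mod 47 = 16^2 * 45 = 21*45 = 5
  bit 4 = 0: r = r^2 mod 47 = 5^2 = 25
  bit 5 = 0: r = r^2 mod 47 = 25^2 = 14
  -> B = 14
s = B^a = 14^32 mod 47  (bits of 32 = 100000)
  bit 0 = 1: r = r^2 * 14 mod 47 = 1^2 * 14 = 1*14 = 14
  bit 1 = 0: r = r^2 mod 47 = 14^2 = 8
  bit 2 = 0: r = r^2 mod 47 = 8^2 = 17
  bit 3 = 0: r = r^2 mod 47 = 17^2 = 7
  bit 4 = 0: r = r^2 mod 47 = 7^2 = 2
  bit 5 = 0: r = r^2 mod 47 = 2^2 = 4
  -> s = B^a = 4

Answer: 42 14 4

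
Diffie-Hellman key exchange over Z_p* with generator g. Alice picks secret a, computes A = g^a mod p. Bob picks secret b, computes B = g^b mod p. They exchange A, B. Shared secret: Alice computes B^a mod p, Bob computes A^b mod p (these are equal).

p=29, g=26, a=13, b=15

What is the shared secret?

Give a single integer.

Answer: 19

Derivation:
A = 26^13 mod 29  (bits of 13 = 1101)
  bit 0 = 1: r = r^2 * 26 mod 29 = 1^2 * 26 = 1*26 = 26
  bit 1 = 1: r = r^2 * 26 mod 29 = 26^2 * 26 = 9*26 = 2
  bit 2 = 0: r = r^2 mod 29 = 2^2 = 4
  bit 3 = 1: r = r^2 * 26 mod 29 = 4^2 * 26 = 16*26 = 10
  -> A = 10
B = 26^15 mod 29  (bits of 15 = 1111)
  bit 0 = 1: r = r^2 * 26 mod 29 = 1^2 * 26 = 1*26 = 26
  bit 1 = 1: r = r^2 * 26 mod 29 = 26^2 * 26 = 9*26 = 2
  bit 2 = 1: r = r^2 * 26 mod 29 = 2^2 * 26 = 4*26 = 17
  bit 3 = 1: r = r^2 * 26 mod 29 = 17^2 * 26 = 28*26 = 3
  -> B = 3
s = B^a = 3^13 mod 29  (bits of 13 = 1101)
  bit 0 = 1: r = r^2 * 3 mod 29 = 1^2 * 3 = 1*3 = 3
  bit 1 = 1: r = r^2 * 3 mod 29 = 3^2 * 3 = 9*3 = 27
  bit 2 = 0: r = r^2 mod 29 = 27^2 = 4
  bit 3 = 1: r = r^2 * 3 mod 29 = 4^2 * 3 = 16*3 = 19
  -> s = B^a = 19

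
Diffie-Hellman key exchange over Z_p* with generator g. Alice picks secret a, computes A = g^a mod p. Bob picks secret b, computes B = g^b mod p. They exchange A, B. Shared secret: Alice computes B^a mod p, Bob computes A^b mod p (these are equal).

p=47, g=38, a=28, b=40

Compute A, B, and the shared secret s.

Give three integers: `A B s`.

Answer: 17 4 37

Derivation:
A = 38^28 mod 47  (bits of 28 = 11100)
  bit 0 = 1: r = r^2 * 38 mod 47 = 1^2 * 38 = 1*38 = 38
  bit 1 = 1: r = r^2 * 38 mod 47 = 38^2 * 38 = 34*38 = 23
  bit 2 = 1: r = r^2 * 38 mod 47 = 23^2 * 38 = 12*38 = 33
  bit 3 = 0: r = r^2 mod 47 = 33^2 = 8
  bit 4 = 0: r = r^2 mod 47 = 8^2 = 17
  -> A = 17
B = 38^40 mod 47  (bits of 40 = 101000)
  bit 0 = 1: r = r^2 * 38 mod 47 = 1^2 * 38 = 1*38 = 38
  bit 1 = 0: r = r^2 mod 47 = 38^2 = 34
  bit 2 = 1: r = r^2 * 38 mod 47 = 34^2 * 38 = 28*38 = 30
  bit 3 = 0: r = r^2 mod 47 = 30^2 = 7
  bit 4 = 0: r = r^2 mod 47 = 7^2 = 2
  bit 5 = 0: r = r^2 mod 47 = 2^2 = 4
  -> B = 4
s = B^a = 4^28 mod 47  (bits of 28 = 11100)
  bit 0 = 1: r = r^2 * 4 mod 47 = 1^2 * 4 = 1*4 = 4
  bit 1 = 1: r = r^2 * 4 mod 47 = 4^2 * 4 = 16*4 = 17
  bit 2 = 1: r = r^2 * 4 mod 47 = 17^2 * 4 = 7*4 = 28
  bit 3 = 0: r = r^2 mod 47 = 28^2 = 32
  bit 4 = 0: r = r^2 mod 47 = 32^2 = 37
  -> s = B^a = 37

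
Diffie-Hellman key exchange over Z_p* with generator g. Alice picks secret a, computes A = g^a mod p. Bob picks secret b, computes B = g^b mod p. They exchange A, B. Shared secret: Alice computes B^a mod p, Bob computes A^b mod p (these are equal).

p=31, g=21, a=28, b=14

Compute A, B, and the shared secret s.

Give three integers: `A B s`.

Answer: 9 28 7

Derivation:
A = 21^28 mod 31  (bits of 28 = 11100)
  bit 0 = 1: r = r^2 * 21 mod 31 = 1^2 * 21 = 1*21 = 21
  bit 1 = 1: r = r^2 * 21 mod 31 = 21^2 * 21 = 7*21 = 23
  bit 2 = 1: r = r^2 * 21 mod 31 = 23^2 * 21 = 2*21 = 11
  bit 3 = 0: r = r^2 mod 31 = 11^2 = 28
  bit 4 = 0: r = r^2 mod 31 = 28^2 = 9
  -> A = 9
B = 21^14 mod 31  (bits of 14 = 1110)
  bit 0 = 1: r = r^2 * 21 mod 31 = 1^2 * 21 = 1*21 = 21
  bit 1 = 1: r = r^2 * 21 mod 31 = 21^2 * 21 = 7*21 = 23
  bit 2 = 1: r = r^2 * 21 mod 31 = 23^2 * 21 = 2*21 = 11
  bit 3 = 0: r = r^2 mod 31 = 11^2 = 28
  -> B = 28
s = B^a = 28^28 mod 31  (bits of 28 = 11100)
  bit 0 = 1: r = r^2 * 28 mod 31 = 1^2 * 28 = 1*28 = 28
  bit 1 = 1: r = r^2 * 28 mod 31 = 28^2 * 28 = 9*28 = 4
  bit 2 = 1: r = r^2 * 28 mod 31 = 4^2 * 28 = 16*28 = 14
  bit 3 = 0: r = r^2 mod 31 = 14^2 = 10
  bit 4 = 0: r = r^2 mod 31 = 10^2 = 7
  -> s = B^a = 7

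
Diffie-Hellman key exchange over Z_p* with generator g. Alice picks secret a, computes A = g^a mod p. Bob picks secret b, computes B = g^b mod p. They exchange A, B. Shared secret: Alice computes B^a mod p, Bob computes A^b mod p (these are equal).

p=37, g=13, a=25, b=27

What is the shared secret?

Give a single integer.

A = 13^25 mod 37  (bits of 25 = 11001)
  bit 0 = 1: r = r^2 * 13 mod 37 = 1^2 * 13 = 1*13 = 13
  bit 1 = 1: r = r^2 * 13 mod 37 = 13^2 * 13 = 21*13 = 14
  bit 2 = 0: r = r^2 mod 37 = 14^2 = 11
  bit 3 = 0: r = r^2 mod 37 = 11^2 = 10
  bit 4 = 1: r = r^2 * 13 mod 37 = 10^2 * 13 = 26*13 = 5
  -> A = 5
B = 13^27 mod 37  (bits of 27 = 11011)
  bit 0 = 1: r = r^2 * 13 mod 37 = 1^2 * 13 = 1*13 = 13
  bit 1 = 1: r = r^2 * 13 mod 37 = 13^2 * 13 = 21*13 = 14
  bit 2 = 0: r = r^2 mod 37 = 14^2 = 11
  bit 3 = 1: r = r^2 * 13 mod 37 = 11^2 * 13 = 10*13 = 19
  bit 4 = 1: r = r^2 * 13 mod 37 = 19^2 * 13 = 28*13 = 31
  -> B = 31
s = B^a = 31^25 mod 37  (bits of 25 = 11001)
  bit 0 = 1: r = r^2 * 31 mod 37 = 1^2 * 31 = 1*31 = 31
  bit 1 = 1: r = r^2 * 31 mod 37 = 31^2 * 31 = 36*31 = 6
  bit 2 = 0: r = r^2 mod 37 = 6^2 = 36
  bit 3 = 0: r = r^2 mod 37 = 36^2 = 1
  bit 4 = 1: r = r^2 * 31 mod 37 = 1^2 * 31 = 1*31 = 31
  -> s = B^a = 31

Answer: 31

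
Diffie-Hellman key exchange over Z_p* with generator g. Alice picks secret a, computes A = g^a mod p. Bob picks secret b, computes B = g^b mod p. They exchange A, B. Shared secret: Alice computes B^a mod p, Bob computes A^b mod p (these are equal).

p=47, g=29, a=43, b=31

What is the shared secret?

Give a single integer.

A = 29^43 mod 47  (bits of 43 = 101011)
  bit 0 = 1: r = r^2 * 29 mod 47 = 1^2 * 29 = 1*29 = 29
  bit 1 = 0: r = r^2 mod 47 = 29^2 = 42
  bit 2 = 1: r = r^2 * 29 mod 47 = 42^2 * 29 = 25*29 = 20
  bit 3 = 0: r = r^2 mod 47 = 20^2 = 24
  bit 4 = 1: r = r^2 * 29 mod 47 = 24^2 * 29 = 12*29 = 19
  bit 5 = 1: r = r^2 * 29 mod 47 = 19^2 * 29 = 32*29 = 35
  -> A = 35
B = 29^31 mod 47  (bits of 31 = 11111)
  bit 0 = 1: r = r^2 * 29 mod 47 = 1^2 * 29 = 1*29 = 29
  bit 1 = 1: r = r^2 * 29 mod 47 = 29^2 * 29 = 42*29 = 43
  bit 2 = 1: r = r^2 * 29 mod 47 = 43^2 * 29 = 16*29 = 41
  bit 3 = 1: r = r^2 * 29 mod 47 = 41^2 * 29 = 36*29 = 10
  bit 4 = 1: r = r^2 * 29 mod 47 = 10^2 * 29 = 6*29 = 33
  -> B = 33
s = B^a = 33^43 mod 47  (bits of 43 = 101011)
  bit 0 = 1: r = r^2 * 33 mod 47 = 1^2 * 33 = 1*33 = 33
  bit 1 = 0: r = r^2 mod 47 = 33^2 = 8
  bit 2 = 1: r = r^2 * 33 mod 47 = 8^2 * 33 = 17*33 = 44
  bit 3 = 0: r = r^2 mod 47 = 44^2 = 9
  bit 4 = 1: r = r^2 * 33 mod 47 = 9^2 * 33 = 34*33 = 41
  bit 5 = 1: r = r^2 * 33 mod 47 = 41^2 * 33 = 36*33 = 13
  -> s = B^a = 13

Answer: 13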